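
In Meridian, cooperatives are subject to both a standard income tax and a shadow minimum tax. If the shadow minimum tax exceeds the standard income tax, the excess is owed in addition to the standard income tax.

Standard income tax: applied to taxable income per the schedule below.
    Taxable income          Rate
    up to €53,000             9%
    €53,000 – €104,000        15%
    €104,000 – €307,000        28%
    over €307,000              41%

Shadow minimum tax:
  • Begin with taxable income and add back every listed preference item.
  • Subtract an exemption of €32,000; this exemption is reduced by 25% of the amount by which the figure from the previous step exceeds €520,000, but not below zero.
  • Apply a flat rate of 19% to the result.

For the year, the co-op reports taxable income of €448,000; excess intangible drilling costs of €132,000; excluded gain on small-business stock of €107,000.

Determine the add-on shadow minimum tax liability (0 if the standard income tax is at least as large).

Shadow minimum tax:
  Adjusted income: €448,000 + €132,000 + €107,000 = €687,000
  Exemption: 25% × (€687,000 − €520,000) = €41,750 ≥ €32,000, so the exemption is fully phased out
  Base: €687,000 − €0 = €687,000
  €687,000 × 19% = €130,530

Standard income tax:
  €53,000 × 9% = €4,770
  €51,000 × 15% = €7,650
  €203,000 × 28% = €56,840
  €141,000 × 41% = €57,810
  → €127,070

Excess of shadow minimum tax over standard income tax: €130,530 − €127,070 = €3,460.

€3,460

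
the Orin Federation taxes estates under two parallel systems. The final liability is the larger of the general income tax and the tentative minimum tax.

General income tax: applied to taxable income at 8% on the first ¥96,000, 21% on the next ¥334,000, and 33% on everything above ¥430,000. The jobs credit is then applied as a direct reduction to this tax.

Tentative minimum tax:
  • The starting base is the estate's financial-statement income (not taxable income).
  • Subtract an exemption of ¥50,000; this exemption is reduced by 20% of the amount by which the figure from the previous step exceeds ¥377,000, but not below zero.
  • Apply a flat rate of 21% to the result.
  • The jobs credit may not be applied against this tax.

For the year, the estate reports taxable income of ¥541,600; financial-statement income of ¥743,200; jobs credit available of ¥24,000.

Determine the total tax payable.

¥156,072

Tentative minimum tax:
  Base (financial-statement income): ¥743,200
  Exemption: 20% × (¥743,200 − ¥377,000) = ¥73,240 ≥ ¥50,000, so the exemption is fully phased out
  Base: ¥743,200 − ¥0 = ¥743,200
  ¥743,200 × 21% = ¥156,072

General income tax:
  ¥96,000 × 8% = ¥7,680
  ¥334,000 × 21% = ¥70,140
  ¥111,600 × 33% = ¥36,828
  → ¥114,648
  Less jobs credit ¥24,000 → ¥90,648

¥156,072 > ¥90,648, so the tentative minimum tax is the binding amount.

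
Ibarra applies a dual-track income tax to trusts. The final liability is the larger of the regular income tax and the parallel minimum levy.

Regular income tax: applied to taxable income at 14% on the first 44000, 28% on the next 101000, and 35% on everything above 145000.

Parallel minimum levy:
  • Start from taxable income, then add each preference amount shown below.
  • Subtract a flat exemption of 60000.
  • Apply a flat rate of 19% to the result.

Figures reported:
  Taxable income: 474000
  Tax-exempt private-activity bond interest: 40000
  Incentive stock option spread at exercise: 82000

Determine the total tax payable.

Regular income tax:
  44000 × 14% = 6160
  101000 × 28% = 28280
  329000 × 35% = 115150
  → 149590

Parallel minimum levy:
  Adjusted income: 474000 + 40000 + 82000 = 596000
  Less exemption 60000 → base 536000
  536000 × 19% = 101840

149590 > 101840, so the regular income tax governs.

149590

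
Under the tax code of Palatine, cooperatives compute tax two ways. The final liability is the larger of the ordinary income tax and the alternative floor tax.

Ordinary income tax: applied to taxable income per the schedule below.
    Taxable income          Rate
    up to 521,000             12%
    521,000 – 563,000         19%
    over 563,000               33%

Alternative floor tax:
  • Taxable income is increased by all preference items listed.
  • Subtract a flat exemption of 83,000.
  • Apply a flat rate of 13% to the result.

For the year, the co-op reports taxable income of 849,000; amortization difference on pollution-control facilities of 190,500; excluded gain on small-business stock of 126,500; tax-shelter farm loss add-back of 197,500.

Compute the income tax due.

Ordinary income tax:
  521,000 × 12% = 62,520
  42,000 × 19% = 7,980
  286,000 × 33% = 94,380
  → 164,880

Alternative floor tax:
  Adjusted income: 849,000 + 190,500 + 126,500 + 197,500 = 1,363,500
  Less exemption 83,000 → base 1,280,500
  1,280,500 × 13% = 166,465

166,465 > 164,880, so the alternative floor tax is the binding amount.

166,465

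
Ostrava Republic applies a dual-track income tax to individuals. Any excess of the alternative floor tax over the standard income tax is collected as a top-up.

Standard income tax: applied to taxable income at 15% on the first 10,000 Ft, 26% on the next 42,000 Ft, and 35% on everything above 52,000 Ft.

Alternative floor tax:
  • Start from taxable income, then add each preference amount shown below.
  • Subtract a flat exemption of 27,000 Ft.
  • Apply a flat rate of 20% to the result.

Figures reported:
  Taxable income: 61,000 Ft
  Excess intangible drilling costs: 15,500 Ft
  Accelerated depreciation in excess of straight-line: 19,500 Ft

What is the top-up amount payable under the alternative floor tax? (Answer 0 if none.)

Alternative floor tax:
  Adjusted income: 61,000 Ft + 15,500 Ft + 19,500 Ft = 96,000 Ft
  Less exemption 27,000 Ft → base 69,000 Ft
  69,000 Ft × 20% = 13,800 Ft

Standard income tax:
  10,000 Ft × 15% = 1,500 Ft
  42,000 Ft × 26% = 10,920 Ft
  9,000 Ft × 35% = 3,150 Ft
  → 15,570 Ft

13,800 Ft ≤ 15,570 Ft, so no add-on is due.

0 Ft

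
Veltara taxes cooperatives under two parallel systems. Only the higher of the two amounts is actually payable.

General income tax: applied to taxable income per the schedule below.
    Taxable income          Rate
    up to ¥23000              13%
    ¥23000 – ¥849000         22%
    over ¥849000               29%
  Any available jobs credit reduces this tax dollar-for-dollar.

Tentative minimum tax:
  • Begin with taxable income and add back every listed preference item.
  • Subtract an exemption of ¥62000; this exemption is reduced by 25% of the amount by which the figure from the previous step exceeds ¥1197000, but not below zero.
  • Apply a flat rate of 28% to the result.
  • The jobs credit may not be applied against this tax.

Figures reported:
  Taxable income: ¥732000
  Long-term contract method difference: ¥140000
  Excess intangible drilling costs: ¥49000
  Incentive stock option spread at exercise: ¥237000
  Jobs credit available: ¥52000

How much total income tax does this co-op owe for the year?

¥306880

Tentative minimum tax:
  Adjusted income: ¥732000 + ¥140000 + ¥49000 + ¥237000 = ¥1158000
  Exemption: ¥1158000 ≤ ¥1197000, so full ¥62000 applies
  Base: ¥1158000 − ¥62000 = ¥1096000
  ¥1096000 × 28% = ¥306880

General income tax:
  ¥23000 × 13% = ¥2990
  ¥709000 × 22% = ¥155980
  → ¥158970
  Less jobs credit ¥52000 → ¥106970

¥306880 > ¥106970, so the tentative minimum tax is the binding amount.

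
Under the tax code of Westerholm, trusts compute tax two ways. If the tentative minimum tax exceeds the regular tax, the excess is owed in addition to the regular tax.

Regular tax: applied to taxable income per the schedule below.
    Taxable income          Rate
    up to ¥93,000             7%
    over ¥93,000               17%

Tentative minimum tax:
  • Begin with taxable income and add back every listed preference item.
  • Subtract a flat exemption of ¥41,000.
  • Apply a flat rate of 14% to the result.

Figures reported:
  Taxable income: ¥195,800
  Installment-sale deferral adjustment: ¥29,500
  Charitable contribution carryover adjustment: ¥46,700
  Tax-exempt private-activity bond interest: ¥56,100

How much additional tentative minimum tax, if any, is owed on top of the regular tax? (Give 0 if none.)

¥16,208

Regular tax:
  ¥93,000 × 7% = ¥6,510
  ¥102,800 × 17% = ¥17,476
  → ¥23,986

Tentative minimum tax:
  Adjusted income: ¥195,800 + ¥29,500 + ¥46,700 + ¥56,100 = ¥328,100
  Less exemption ¥41,000 → base ¥287,100
  ¥287,100 × 14% = ¥40,194

Excess of tentative minimum tax over regular tax: ¥40,194 − ¥23,986 = ¥16,208.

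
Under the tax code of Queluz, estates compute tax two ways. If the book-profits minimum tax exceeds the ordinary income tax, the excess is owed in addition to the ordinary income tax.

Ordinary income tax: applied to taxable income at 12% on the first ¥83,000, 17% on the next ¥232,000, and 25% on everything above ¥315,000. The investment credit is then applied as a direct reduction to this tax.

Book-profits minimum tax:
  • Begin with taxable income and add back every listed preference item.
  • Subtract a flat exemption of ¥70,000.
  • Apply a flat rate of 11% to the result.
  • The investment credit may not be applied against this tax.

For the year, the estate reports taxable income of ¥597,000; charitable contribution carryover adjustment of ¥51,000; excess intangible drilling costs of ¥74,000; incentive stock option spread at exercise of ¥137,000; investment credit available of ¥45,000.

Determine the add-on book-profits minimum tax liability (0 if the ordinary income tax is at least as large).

Ordinary income tax:
  ¥83,000 × 12% = ¥9,960
  ¥232,000 × 17% = ¥39,440
  ¥282,000 × 25% = ¥70,500
  → ¥119,900
  Less investment credit ¥45,000 → ¥74,900

Book-profits minimum tax:
  Adjusted income: ¥597,000 + ¥51,000 + ¥74,000 + ¥137,000 = ¥859,000
  Less exemption ¥70,000 → base ¥789,000
  ¥789,000 × 11% = ¥86,790

Excess of book-profits minimum tax over ordinary income tax: ¥86,790 − ¥74,900 = ¥11,890.

¥11,890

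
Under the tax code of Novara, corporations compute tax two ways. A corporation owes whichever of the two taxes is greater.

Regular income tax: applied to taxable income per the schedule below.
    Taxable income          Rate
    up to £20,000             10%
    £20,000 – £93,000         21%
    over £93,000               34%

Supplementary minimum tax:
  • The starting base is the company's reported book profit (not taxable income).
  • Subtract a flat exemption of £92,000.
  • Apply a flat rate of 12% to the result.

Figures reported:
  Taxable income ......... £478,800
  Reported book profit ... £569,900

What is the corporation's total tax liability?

£148,502

Regular income tax:
  £20,000 × 10% = £2,000
  £73,000 × 21% = £15,330
  £385,800 × 34% = £131,172
  → £148,502

Supplementary minimum tax:
  Base (reported book profit): £569,900
  Less exemption £92,000 → base £477,900
  £477,900 × 12% = £57,348

£148,502 > £57,348, so the regular income tax governs.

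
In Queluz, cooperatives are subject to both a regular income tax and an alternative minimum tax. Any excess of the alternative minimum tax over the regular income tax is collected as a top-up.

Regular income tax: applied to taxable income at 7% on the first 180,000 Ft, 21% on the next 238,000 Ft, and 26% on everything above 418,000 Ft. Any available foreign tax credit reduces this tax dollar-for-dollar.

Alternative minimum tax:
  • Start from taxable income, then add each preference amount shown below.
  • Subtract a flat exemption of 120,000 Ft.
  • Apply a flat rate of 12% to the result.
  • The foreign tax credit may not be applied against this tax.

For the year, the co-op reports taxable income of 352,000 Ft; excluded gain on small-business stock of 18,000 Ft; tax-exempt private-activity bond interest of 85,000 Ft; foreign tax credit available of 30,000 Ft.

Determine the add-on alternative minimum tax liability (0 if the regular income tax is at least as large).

Regular income tax:
  180,000 Ft × 7% = 12,600 Ft
  172,000 Ft × 21% = 36,120 Ft
  → 48,720 Ft
  Less foreign tax credit 30,000 Ft → 18,720 Ft

Alternative minimum tax:
  Adjusted income: 352,000 Ft + 18,000 Ft + 85,000 Ft = 455,000 Ft
  Less exemption 120,000 Ft → base 335,000 Ft
  335,000 Ft × 12% = 40,200 Ft

Excess of alternative minimum tax over regular income tax: 40,200 Ft − 18,720 Ft = 21,480 Ft.

21,480 Ft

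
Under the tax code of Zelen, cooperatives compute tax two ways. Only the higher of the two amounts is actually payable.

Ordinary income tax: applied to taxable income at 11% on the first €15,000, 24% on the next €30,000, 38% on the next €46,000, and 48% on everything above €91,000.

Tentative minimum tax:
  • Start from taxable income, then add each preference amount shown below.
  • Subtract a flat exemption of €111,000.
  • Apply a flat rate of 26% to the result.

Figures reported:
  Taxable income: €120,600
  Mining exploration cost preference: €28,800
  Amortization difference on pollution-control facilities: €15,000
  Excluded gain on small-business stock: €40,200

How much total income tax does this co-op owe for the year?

€40,538

Ordinary income tax:
  €15,000 × 11% = €1,650
  €30,000 × 24% = €7,200
  €46,000 × 38% = €17,480
  €29,600 × 48% = €14,208
  → €40,538

Tentative minimum tax:
  Adjusted income: €120,600 + €28,800 + €15,000 + €40,200 = €204,600
  Less exemption €111,000 → base €93,600
  €93,600 × 26% = €24,336

€40,538 > €24,336, so the ordinary income tax governs.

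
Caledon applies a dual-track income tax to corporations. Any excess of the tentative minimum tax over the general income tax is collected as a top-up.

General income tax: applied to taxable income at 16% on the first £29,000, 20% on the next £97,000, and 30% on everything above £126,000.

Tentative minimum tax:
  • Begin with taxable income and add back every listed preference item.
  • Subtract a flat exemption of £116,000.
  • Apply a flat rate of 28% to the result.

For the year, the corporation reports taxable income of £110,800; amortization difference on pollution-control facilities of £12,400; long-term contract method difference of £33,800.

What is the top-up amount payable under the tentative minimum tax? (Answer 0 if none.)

£0

Tentative minimum tax:
  Adjusted income: £110,800 + £12,400 + £33,800 = £157,000
  Less exemption £116,000 → base £41,000
  £41,000 × 28% = £11,480

General income tax:
  £29,000 × 16% = £4,640
  £81,800 × 20% = £16,360
  → £21,000

£11,480 ≤ £21,000, so no add-on is due.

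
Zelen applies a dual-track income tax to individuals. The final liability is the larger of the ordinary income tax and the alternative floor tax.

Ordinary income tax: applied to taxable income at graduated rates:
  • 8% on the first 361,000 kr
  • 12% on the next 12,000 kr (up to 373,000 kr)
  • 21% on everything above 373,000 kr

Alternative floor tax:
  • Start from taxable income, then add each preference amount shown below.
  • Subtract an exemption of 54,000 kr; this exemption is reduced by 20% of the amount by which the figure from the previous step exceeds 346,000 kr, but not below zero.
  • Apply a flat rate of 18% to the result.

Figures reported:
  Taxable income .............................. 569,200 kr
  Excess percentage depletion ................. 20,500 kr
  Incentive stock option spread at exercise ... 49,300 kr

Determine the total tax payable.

Ordinary income tax:
  361,000 kr × 8% = 28,880 kr
  12,000 kr × 12% = 1,440 kr
  196,200 kr × 21% = 41,202 kr
  → 71,522 kr

Alternative floor tax:
  Adjusted income: 569,200 kr + 20,500 kr + 49,300 kr = 639,000 kr
  Exemption: 20% × (639,000 kr − 346,000 kr) = 58,600 kr ≥ 54,000 kr, so the exemption is fully phased out
  Base: 639,000 kr − 0 kr = 639,000 kr
  639,000 kr × 18% = 115,020 kr

115,020 kr > 71,522 kr, so the alternative floor tax is the binding amount.

115,020 kr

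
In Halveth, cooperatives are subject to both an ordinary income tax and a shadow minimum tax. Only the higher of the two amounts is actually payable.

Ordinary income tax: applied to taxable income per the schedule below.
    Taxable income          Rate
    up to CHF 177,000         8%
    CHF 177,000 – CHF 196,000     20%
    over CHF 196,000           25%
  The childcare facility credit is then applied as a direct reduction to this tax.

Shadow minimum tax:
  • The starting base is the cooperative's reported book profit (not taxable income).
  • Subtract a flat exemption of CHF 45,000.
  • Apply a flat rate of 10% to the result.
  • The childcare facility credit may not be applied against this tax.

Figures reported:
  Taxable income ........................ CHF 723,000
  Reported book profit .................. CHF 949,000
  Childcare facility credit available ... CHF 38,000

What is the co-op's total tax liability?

CHF 111,710

Ordinary income tax:
  CHF 177,000 × 8% = CHF 14,160
  CHF 19,000 × 20% = CHF 3,800
  CHF 527,000 × 25% = CHF 131,750
  → CHF 149,710
  Less childcare facility credit CHF 38,000 → CHF 111,710

Shadow minimum tax:
  Base (reported book profit): CHF 949,000
  Less exemption CHF 45,000 → base CHF 904,000
  CHF 904,000 × 10% = CHF 90,400

CHF 111,710 > CHF 90,400, so the ordinary income tax governs.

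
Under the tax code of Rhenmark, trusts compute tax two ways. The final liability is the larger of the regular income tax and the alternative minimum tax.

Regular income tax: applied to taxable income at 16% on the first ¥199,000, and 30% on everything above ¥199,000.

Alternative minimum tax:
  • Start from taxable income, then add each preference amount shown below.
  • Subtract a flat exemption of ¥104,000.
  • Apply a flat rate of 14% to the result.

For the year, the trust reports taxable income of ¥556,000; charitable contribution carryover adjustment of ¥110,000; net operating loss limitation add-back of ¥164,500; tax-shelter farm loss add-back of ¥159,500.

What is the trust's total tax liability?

Regular income tax:
  ¥199,000 × 16% = ¥31,840
  ¥357,000 × 30% = ¥107,100
  → ¥138,940

Alternative minimum tax:
  Adjusted income: ¥556,000 + ¥110,000 + ¥164,500 + ¥159,500 = ¥990,000
  Less exemption ¥104,000 → base ¥886,000
  ¥886,000 × 14% = ¥124,040

¥138,940 > ¥124,040, so the regular income tax governs.

¥138,940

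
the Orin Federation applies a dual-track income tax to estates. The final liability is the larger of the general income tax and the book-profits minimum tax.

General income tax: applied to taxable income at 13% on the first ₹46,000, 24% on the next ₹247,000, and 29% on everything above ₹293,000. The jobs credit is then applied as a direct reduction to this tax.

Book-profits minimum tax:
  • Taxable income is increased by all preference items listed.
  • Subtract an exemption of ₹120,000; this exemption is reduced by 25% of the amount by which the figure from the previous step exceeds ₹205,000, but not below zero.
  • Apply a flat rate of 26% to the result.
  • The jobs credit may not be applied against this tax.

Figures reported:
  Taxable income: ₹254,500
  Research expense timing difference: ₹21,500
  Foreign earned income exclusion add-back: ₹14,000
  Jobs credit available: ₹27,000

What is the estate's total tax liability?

Book-profits minimum tax:
  Adjusted income: ₹254,500 + ₹21,500 + ₹14,000 = ₹290,000
  Exemption: ₹120,000 − 25% × (₹290,000 − ₹205,000) = ₹120,000 − ₹21,250 = ₹98,750
  Base: ₹290,000 − ₹98,750 = ₹191,250
  ₹191,250 × 26% = ₹49,725

General income tax:
  ₹46,000 × 13% = ₹5,980
  ₹208,500 × 24% = ₹50,040
  → ₹56,020
  Less jobs credit ₹27,000 → ₹29,020

₹49,725 > ₹29,020, so the book-profits minimum tax is the binding amount.

₹49,725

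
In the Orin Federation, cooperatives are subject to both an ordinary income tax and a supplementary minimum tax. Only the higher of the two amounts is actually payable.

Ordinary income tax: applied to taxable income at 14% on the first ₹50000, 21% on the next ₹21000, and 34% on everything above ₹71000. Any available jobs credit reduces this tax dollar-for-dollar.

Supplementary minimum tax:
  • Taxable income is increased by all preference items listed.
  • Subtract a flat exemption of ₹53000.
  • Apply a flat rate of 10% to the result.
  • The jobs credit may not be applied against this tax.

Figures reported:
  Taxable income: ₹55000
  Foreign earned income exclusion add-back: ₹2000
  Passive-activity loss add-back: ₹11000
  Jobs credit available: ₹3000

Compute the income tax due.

Ordinary income tax:
  ₹50000 × 14% = ₹7000
  ₹5000 × 21% = ₹1050
  → ₹8050
  Less jobs credit ₹3000 → ₹5050

Supplementary minimum tax:
  Adjusted income: ₹55000 + ₹2000 + ₹11000 = ₹68000
  Less exemption ₹53000 → base ₹15000
  ₹15000 × 10% = ₹1500

₹5050 > ₹1500, so the ordinary income tax governs.

₹5050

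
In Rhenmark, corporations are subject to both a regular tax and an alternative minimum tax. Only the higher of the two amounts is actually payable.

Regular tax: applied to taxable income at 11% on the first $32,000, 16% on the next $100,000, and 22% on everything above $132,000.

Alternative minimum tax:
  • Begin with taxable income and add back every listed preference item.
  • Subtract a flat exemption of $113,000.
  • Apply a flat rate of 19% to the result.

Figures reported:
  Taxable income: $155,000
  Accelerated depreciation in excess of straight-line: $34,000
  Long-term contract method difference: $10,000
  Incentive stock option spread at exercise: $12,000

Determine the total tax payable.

$24,580

Alternative minimum tax:
  Adjusted income: $155,000 + $34,000 + $10,000 + $12,000 = $211,000
  Less exemption $113,000 → base $98,000
  $98,000 × 19% = $18,620

Regular tax:
  $32,000 × 11% = $3,520
  $100,000 × 16% = $16,000
  $23,000 × 22% = $5,060
  → $24,580

$24,580 > $18,620, so the regular tax governs.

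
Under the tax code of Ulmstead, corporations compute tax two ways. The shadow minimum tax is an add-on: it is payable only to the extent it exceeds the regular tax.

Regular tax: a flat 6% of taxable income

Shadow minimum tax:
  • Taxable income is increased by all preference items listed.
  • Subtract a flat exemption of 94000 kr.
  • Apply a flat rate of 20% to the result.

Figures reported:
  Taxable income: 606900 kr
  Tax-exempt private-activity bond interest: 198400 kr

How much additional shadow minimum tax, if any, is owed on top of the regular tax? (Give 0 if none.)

Shadow minimum tax:
  Adjusted income: 606900 kr + 198400 kr = 805300 kr
  Less exemption 94000 kr → base 711300 kr
  711300 kr × 20% = 142260 kr

Regular tax:
  606900 kr × 6% = 36414 kr

Excess of shadow minimum tax over regular tax: 142260 kr − 36414 kr = 105846 kr.

105846 kr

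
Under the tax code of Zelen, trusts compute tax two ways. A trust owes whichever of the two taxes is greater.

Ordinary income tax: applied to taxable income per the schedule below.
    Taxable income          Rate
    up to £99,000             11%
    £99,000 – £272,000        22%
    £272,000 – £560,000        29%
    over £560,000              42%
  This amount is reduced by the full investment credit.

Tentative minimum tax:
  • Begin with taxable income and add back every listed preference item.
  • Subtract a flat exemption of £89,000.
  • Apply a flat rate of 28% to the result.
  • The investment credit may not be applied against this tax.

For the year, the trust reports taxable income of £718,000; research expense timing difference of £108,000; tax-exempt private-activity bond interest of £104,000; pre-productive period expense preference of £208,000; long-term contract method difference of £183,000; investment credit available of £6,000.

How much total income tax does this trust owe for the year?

Ordinary income tax:
  £99,000 × 11% = £10,890
  £173,000 × 22% = £38,060
  £288,000 × 29% = £83,520
  £158,000 × 42% = £66,360
  → £198,830
  Less investment credit £6,000 → £192,830

Tentative minimum tax:
  Adjusted income: £718,000 + £108,000 + £104,000 + £208,000 + £183,000 = £1,321,000
  Less exemption £89,000 → base £1,232,000
  £1,232,000 × 28% = £344,960

£344,960 > £192,830, so the tentative minimum tax is the binding amount.

£344,960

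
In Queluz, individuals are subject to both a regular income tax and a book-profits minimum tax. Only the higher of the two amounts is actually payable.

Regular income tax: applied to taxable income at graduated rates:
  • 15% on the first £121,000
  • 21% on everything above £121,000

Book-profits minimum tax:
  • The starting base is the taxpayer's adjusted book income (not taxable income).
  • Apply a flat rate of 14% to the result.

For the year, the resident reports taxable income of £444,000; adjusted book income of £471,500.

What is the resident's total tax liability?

Book-profits minimum tax:
  Base (adjusted book income): £471,500
  £471,500 × 14% = £66,010

Regular income tax:
  £121,000 × 15% = £18,150
  £323,000 × 21% = £67,830
  → £85,980

£85,980 > £66,010, so the regular income tax governs.

£85,980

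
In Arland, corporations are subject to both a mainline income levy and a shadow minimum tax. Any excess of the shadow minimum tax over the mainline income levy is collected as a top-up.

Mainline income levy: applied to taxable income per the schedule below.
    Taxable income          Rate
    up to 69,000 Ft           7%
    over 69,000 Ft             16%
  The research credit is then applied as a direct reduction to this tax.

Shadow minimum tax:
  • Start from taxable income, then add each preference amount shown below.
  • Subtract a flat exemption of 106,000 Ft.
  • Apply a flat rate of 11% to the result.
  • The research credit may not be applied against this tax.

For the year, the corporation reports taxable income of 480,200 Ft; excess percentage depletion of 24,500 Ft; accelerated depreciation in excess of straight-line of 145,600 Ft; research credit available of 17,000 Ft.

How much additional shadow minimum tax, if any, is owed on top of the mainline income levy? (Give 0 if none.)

6,251 Ft

Shadow minimum tax:
  Adjusted income: 480,200 Ft + 24,500 Ft + 145,600 Ft = 650,300 Ft
  Less exemption 106,000 Ft → base 544,300 Ft
  544,300 Ft × 11% = 59,873 Ft

Mainline income levy:
  69,000 Ft × 7% = 4,830 Ft
  411,200 Ft × 16% = 65,792 Ft
  → 70,622 Ft
  Less research credit 17,000 Ft → 53,622 Ft

Excess of shadow minimum tax over mainline income levy: 59,873 Ft − 53,622 Ft = 6,251 Ft.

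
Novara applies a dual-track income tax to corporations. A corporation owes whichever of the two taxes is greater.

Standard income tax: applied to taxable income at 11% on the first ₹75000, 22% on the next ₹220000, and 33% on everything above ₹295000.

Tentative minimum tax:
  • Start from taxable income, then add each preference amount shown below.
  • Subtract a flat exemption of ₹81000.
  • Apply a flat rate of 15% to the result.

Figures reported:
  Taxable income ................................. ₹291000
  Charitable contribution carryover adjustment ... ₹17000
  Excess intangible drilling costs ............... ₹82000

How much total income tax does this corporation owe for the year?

Tentative minimum tax:
  Adjusted income: ₹291000 + ₹17000 + ₹82000 = ₹390000
  Less exemption ₹81000 → base ₹309000
  ₹309000 × 15% = ₹46350

Standard income tax:
  ₹75000 × 11% = ₹8250
  ₹216000 × 22% = ₹47520
  → ₹55770

₹55770 > ₹46350, so the standard income tax governs.

₹55770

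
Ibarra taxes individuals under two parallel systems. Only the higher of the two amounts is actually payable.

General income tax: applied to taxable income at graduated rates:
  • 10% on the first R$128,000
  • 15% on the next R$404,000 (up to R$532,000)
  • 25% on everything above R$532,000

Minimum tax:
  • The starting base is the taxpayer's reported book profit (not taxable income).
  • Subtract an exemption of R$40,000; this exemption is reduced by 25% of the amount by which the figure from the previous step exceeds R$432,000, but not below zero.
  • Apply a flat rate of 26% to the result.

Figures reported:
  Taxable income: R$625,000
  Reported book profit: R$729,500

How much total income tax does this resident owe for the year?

Minimum tax:
  Base (reported book profit): R$729,500
  Exemption: 25% × (R$729,500 − R$432,000) = R$74,375 ≥ R$40,000, so the exemption is fully phased out
  Base: R$729,500 − R$0 = R$729,500
  R$729,500 × 26% = R$189,670

General income tax:
  R$128,000 × 10% = R$12,800
  R$404,000 × 15% = R$60,600
  R$93,000 × 25% = R$23,250
  → R$96,650

R$189,670 > R$96,650, so the minimum tax is the binding amount.

R$189,670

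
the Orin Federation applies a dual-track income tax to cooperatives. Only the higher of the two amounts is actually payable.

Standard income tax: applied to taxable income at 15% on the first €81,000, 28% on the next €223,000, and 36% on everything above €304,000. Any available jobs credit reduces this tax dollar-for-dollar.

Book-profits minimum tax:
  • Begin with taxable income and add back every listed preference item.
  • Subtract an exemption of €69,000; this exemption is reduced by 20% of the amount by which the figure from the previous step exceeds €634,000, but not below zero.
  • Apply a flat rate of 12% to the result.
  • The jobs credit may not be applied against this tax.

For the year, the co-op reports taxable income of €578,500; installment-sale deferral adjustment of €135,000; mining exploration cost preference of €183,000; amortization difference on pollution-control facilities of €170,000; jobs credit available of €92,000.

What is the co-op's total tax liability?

Book-profits minimum tax:
  Adjusted income: €578,500 + €135,000 + €183,000 + €170,000 = €1,066,500
  Exemption: 20% × (€1,066,500 − €634,000) = €86,500 ≥ €69,000, so the exemption is fully phased out
  Base: €1,066,500 − €0 = €1,066,500
  €1,066,500 × 12% = €127,980

Standard income tax:
  €81,000 × 15% = €12,150
  €223,000 × 28% = €62,440
  €274,500 × 36% = €98,820
  → €173,410
  Less jobs credit €92,000 → €81,410

€127,980 > €81,410, so the book-profits minimum tax is the binding amount.

€127,980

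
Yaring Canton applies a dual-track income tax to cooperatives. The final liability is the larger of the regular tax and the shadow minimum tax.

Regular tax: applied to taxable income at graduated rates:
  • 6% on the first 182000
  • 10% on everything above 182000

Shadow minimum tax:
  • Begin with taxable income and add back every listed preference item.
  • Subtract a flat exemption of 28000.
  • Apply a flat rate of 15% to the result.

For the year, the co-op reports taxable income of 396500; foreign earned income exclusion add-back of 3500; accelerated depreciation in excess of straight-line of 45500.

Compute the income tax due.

62625

Shadow minimum tax:
  Adjusted income: 396500 + 3500 + 45500 = 445500
  Less exemption 28000 → base 417500
  417500 × 15% = 62625

Regular tax:
  182000 × 6% = 10920
  214500 × 10% = 21450
  → 32370

62625 > 32370, so the shadow minimum tax is the binding amount.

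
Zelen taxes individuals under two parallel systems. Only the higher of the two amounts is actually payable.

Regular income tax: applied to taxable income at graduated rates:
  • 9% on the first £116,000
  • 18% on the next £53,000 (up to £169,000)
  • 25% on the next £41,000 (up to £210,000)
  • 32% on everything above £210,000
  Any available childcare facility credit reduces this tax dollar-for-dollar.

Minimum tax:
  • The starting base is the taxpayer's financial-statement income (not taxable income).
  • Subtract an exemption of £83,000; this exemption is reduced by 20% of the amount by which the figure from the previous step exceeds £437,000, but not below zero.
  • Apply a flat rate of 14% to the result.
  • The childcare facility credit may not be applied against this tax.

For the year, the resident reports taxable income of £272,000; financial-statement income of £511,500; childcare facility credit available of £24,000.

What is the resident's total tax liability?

£62,076

Regular income tax:
  £116,000 × 9% = £10,440
  £53,000 × 18% = £9,540
  £41,000 × 25% = £10,250
  £62,000 × 32% = £19,840
  → £50,070
  Less childcare facility credit £24,000 → £26,070

Minimum tax:
  Base (financial-statement income): £511,500
  Exemption: £83,000 − 20% × (£511,500 − £437,000) = £83,000 − £14,900 = £68,100
  Base: £511,500 − £68,100 = £443,400
  £443,400 × 14% = £62,076

£62,076 > £26,070, so the minimum tax is the binding amount.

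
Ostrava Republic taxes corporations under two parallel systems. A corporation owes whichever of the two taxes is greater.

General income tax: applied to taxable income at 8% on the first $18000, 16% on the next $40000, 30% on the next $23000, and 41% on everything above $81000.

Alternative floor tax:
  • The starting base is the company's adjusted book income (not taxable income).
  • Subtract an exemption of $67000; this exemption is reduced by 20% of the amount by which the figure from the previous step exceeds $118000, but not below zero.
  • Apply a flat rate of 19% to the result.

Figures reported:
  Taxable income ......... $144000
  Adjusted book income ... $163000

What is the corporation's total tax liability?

General income tax:
  $18000 × 8% = $1440
  $40000 × 16% = $6400
  $23000 × 30% = $6900
  $63000 × 41% = $25830
  → $40570

Alternative floor tax:
  Base (adjusted book income): $163000
  Exemption: $67000 − 20% × ($163000 − $118000) = $67000 − $9000 = $58000
  Base: $163000 − $58000 = $105000
  $105000 × 19% = $19950

$40570 > $19950, so the general income tax governs.

$40570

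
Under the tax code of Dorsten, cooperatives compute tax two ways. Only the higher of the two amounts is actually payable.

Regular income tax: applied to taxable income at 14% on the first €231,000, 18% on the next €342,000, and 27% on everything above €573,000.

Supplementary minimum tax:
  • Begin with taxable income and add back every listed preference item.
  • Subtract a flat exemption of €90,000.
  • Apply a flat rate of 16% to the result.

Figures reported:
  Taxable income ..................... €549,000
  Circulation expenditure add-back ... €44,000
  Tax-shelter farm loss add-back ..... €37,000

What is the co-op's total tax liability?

Supplementary minimum tax:
  Adjusted income: €549,000 + €44,000 + €37,000 = €630,000
  Less exemption €90,000 → base €540,000
  €540,000 × 16% = €86,400

Regular income tax:
  €231,000 × 14% = €32,340
  €318,000 × 18% = €57,240
  → €89,580

€89,580 > €86,400, so the regular income tax governs.

€89,580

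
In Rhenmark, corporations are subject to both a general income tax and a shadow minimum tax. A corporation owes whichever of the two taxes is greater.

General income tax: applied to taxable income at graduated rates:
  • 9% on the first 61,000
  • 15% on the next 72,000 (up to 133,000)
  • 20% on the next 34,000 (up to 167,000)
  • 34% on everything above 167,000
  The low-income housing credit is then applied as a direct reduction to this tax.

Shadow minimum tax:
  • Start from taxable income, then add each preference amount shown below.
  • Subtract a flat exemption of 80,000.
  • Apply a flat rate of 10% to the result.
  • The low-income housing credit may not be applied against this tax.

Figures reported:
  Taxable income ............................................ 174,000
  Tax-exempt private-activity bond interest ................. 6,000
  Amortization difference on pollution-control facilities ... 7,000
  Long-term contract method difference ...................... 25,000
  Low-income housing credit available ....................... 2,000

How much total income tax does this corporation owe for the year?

Shadow minimum tax:
  Adjusted income: 174,000 + 6,000 + 7,000 + 25,000 = 212,000
  Less exemption 80,000 → base 132,000
  132,000 × 10% = 13,200

General income tax:
  61,000 × 9% = 5,490
  72,000 × 15% = 10,800
  34,000 × 20% = 6,800
  7,000 × 34% = 2,380
  → 25,470
  Less low-income housing credit 2,000 → 23,470

23,470 > 13,200, so the general income tax governs.

23,470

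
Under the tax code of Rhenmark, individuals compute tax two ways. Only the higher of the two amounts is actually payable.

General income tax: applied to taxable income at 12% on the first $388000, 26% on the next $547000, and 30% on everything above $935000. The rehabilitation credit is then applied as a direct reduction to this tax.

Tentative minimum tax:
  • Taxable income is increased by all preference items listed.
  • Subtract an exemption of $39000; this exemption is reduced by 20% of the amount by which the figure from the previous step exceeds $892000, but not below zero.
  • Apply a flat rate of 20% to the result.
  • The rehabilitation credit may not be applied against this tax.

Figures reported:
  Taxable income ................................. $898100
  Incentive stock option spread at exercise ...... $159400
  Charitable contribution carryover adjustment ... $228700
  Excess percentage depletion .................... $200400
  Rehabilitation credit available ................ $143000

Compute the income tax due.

$297320

General income tax:
  $388000 × 12% = $46560
  $510100 × 26% = $132626
  → $179186
  Less rehabilitation credit $143000 → $36186

Tentative minimum tax:
  Adjusted income: $898100 + $159400 + $228700 + $200400 = $1486600
  Exemption: 20% × ($1486600 − $892000) = $118920 ≥ $39000, so the exemption is fully phased out
  Base: $1486600 − $0 = $1486600
  $1486600 × 20% = $297320

$297320 > $36186, so the tentative minimum tax is the binding amount.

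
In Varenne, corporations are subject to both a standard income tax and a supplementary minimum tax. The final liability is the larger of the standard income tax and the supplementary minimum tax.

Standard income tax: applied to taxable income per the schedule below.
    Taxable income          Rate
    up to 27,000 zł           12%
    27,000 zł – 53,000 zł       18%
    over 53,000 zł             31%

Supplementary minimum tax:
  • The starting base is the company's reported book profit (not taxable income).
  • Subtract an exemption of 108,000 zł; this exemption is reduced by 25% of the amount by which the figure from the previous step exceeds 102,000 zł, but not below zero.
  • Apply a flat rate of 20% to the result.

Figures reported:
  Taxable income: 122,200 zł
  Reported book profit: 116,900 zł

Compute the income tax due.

Standard income tax:
  27,000 zł × 12% = 3,240 zł
  26,000 zł × 18% = 4,680 zł
  69,200 zł × 31% = 21,452 zł
  → 29,372 zł

Supplementary minimum tax:
  Base (reported book profit): 116,900 zł
  Exemption: 108,000 zł − 25% × (116,900 zł − 102,000 zł) = 108,000 zł − 3,725 zł = 104,275 zł
  Base: 116,900 zł − 104,275 zł = 12,625 zł
  12,625 zł × 20% = 2,525 zł

29,372 zł > 2,525 zł, so the standard income tax governs.

29,372 zł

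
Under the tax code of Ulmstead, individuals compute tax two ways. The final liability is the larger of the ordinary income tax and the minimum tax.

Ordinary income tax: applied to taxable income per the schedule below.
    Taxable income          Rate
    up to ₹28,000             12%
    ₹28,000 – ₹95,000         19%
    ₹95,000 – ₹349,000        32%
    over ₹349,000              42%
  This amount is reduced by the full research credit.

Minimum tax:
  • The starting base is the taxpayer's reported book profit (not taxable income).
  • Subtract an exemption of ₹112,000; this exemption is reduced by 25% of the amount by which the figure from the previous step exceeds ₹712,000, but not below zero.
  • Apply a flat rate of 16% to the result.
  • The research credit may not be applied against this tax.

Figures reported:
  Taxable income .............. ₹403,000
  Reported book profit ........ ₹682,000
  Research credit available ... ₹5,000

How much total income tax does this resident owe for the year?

₹115,050

Minimum tax:
  Base (reported book profit): ₹682,000
  Exemption: ₹682,000 ≤ ₹712,000, so full ₹112,000 applies
  Base: ₹682,000 − ₹112,000 = ₹570,000
  ₹570,000 × 16% = ₹91,200

Ordinary income tax:
  ₹28,000 × 12% = ₹3,360
  ₹67,000 × 19% = ₹12,730
  ₹254,000 × 32% = ₹81,280
  ₹54,000 × 42% = ₹22,680
  → ₹120,050
  Less research credit ₹5,000 → ₹115,050

₹115,050 > ₹91,200, so the ordinary income tax governs.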